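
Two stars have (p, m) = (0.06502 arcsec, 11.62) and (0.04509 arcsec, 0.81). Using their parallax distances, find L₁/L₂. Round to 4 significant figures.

d₁ = 1/p₁ = 1/0.06502″ = 15.38 pc; d₂ = 1/p₂ = 1/0.04509″ = 22.178 pc.
M₁ = m₁ − 5 log₁₀ d₁ + 5 = 11.62 − 5.9348 + 5 = 10.6852.
M₂ = 0.81 − 6.7296 + 5 = -0.9196.
L₁/L₂ = 10^(0.4(M₂ − M₁)) = 10^(0.4 × (-11.6048)) = 10^(-4.64192) = 0.000022808.

L₁/L₂ = 2.281 × 10^-5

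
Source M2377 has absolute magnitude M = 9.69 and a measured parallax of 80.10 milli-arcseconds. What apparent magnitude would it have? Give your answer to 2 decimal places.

m = 10.17

d = 1/p = 1/0.08010″ = 12.484 pc.
m − M = 5 log₁₀ d − 5 = 5 log₁₀(12.484) − 5 = 5.4818 − 5 = 0.4818.
m = M + (m − M) = 9.69 + 0.4818 = 10.17.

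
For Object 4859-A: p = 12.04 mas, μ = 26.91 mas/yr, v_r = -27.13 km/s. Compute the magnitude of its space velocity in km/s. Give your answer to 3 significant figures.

29.1 km/s

d = 1/p = 1/0.01204″ = 83.056 pc.
μ = 26.91 mas/yr = 0.02691 ″/yr.
v_t = 4.740 μ d = 4.740 × 0.02691 × 83.056 = 10.594 km/s.
v = √(v_r² + v_t²) = √((-27.13)² + 10.594²) = √848.27 = 29.125 km/s.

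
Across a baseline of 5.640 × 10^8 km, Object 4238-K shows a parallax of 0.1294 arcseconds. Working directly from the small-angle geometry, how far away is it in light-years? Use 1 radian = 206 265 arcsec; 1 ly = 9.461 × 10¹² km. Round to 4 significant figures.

θ = 0.1294″ = 0.1294/206265 = 6.2735 × 10^-7 rad.
d = B/θ = (5.640 × 10^8) / (6.2735 × 10^-7) = 8.9902 × 10^14 km = (8.9902 × 10^14) / (9.461 × 10^12) ly = 95.024 ly.

95.02 ly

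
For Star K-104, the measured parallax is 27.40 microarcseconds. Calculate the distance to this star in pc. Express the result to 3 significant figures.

36500 pc

p = 27.40 microarcseconds = 0.00002740 arcsec.
d = 1/p = 1/0.00002740 = 36496 pc.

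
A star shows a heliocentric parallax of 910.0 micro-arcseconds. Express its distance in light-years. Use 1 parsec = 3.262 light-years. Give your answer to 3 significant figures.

3580 light years

p = 910.0 micro-arcseconds = 0.0009100 arcsec.
d = 1/p = 1/0.0009100 = 1098.9 pc.
In light-years: 1098.9 × 3.262 = 3584.6 ly.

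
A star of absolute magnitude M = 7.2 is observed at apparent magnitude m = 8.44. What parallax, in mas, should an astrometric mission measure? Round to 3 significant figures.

56.5 mas

m − M = 8.44 − 7.2 = 1.24.
d = 10^((m−M)/5 + 1) = 10^1.248 = 17.701 pc.
p = 1/d = 1/17.701 = 0.056494 arcsec = 56.494 mas.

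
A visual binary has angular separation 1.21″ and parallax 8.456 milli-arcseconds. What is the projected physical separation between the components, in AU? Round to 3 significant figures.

d = 1/p = 1/0.008456″ = 118.26 pc.
At distance d (pc), an angle of θ arcsec spans θ·d AU: s = 1.21 × 118.26 = 143.09 AU.

143 AU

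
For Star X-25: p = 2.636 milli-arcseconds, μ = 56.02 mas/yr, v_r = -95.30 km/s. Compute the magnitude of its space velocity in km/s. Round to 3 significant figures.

d = 1/p = 1/0.002636″ = 379.36 pc.
μ = 56.02 mas/yr = 0.05602 ″/yr.
v_t = 4.740 μ d = 4.740 × 0.05602 × 379.36 = 100.73 km/s.
v = √(v_r² + v_t²) = √((-95.30)² + 100.73²) = √19228.6 = 138.67 km/s.

139 km/s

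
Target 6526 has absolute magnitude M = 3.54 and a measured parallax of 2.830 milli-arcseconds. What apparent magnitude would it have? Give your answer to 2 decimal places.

d = 1/p = 1/0.002830″ = 353.36 pc.
m − M = 5 log₁₀ d − 5 = 5 log₁₀(353.36) − 5 = 12.7411 − 5 = 7.7411.
m = M + (m − M) = 3.54 + 7.7411 = 11.28.

m = 11.28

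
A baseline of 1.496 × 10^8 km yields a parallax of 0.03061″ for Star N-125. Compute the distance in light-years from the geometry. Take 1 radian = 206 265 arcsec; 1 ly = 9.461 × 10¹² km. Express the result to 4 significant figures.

106.6 ly

θ = 0.03061″ = 0.03061/206265 = 1.4840 × 10^-7 rad.
d = B/θ = (1.496 × 10^8) / (1.4840 × 10^-7) = 1.0081 × 10^15 km = (1.0081 × 10^15) / (9.461 × 10^12) ly = 106.55 ly.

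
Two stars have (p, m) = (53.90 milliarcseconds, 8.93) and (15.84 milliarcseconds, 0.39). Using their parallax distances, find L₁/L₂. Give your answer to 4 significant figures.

L₁/L₂ = 3.314 × 10^-5

d₁ = 1/p₁ = 1/0.05390″ = 18.553 pc; d₂ = 1/p₂ = 1/0.01584″ = 63.131 pc.
M₁ = m₁ − 5 log₁₀ d₁ + 5 = 8.93 − 6.3421 + 5 = 7.5879.
M₂ = 0.39 − 9.0012 + 5 = -3.6112.
L₁/L₂ = 10^(0.4(M₂ − M₁)) = 10^(0.4 × (-11.1991)) = 10^(-4.47964) = 0.000033141.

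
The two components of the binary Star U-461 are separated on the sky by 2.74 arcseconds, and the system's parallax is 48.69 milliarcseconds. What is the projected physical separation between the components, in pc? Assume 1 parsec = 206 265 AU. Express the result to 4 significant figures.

0.0002728 pc

d = 1/p = 1/0.04869″ = 20.538 pc.
At distance d (pc), an angle of θ arcsec spans θ·d AU: s = 2.74 × 20.538 = 56.274 AU.
= 56.274 / 206265 = 0.00027282 pc.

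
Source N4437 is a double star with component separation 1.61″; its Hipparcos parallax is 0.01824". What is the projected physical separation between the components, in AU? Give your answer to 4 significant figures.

d = 1/p = 1/0.01824″ = 54.825 pc.
At distance d (pc), an angle of θ arcsec spans θ·d AU: s = 1.61 × 54.825 = 88.268 AU.

88.27 AU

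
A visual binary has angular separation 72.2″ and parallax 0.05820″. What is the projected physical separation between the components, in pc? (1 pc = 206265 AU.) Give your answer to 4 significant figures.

0.006014 pc

d = 1/p = 1/0.05820″ = 17.182 pc.
At distance d (pc), an angle of θ arcsec spans θ·d AU: s = 72.2 × 17.182 = 1240.5 AU.
= 1240.5 / 206265 = 0.0060141 pc.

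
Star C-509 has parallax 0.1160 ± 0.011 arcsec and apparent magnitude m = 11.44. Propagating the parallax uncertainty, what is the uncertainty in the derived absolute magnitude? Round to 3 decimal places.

σ_M = 0.206 mag

M = m − 5 log₁₀ d + 5 = m + 5 log₁₀ p + 5, so ∂M/∂p = 5/(p ln 10).
σ_M = (5/ln 10) · (σ_p/p) = 2.1715 × 0.011/0.1160 = 2.1715 × 0.094828 = 0.20592.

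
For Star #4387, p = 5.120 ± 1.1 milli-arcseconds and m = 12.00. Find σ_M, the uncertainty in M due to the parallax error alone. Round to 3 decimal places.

M = m − 5 log₁₀ d + 5 = m + 5 log₁₀ p + 5, so ∂M/∂p = 5/(p ln 10).
σ_M = (5/ln 10) · (σ_p/p) = 2.1715 × 1.1/5.120 = 2.1715 × 0.21484 = 0.46653.

σ_M = 0.467 mag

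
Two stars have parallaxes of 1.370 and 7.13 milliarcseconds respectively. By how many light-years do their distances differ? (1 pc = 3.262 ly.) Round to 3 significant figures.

d_A = 1/0.001370″ = 729.93 pc; d_B = 1/0.007130″ = 140.25 pc.
|d_B − d_A| = |140.25 − 729.93| = 589.68 pc = 589.68 × 3.262 ly = 1923.5 ly.

1920 ly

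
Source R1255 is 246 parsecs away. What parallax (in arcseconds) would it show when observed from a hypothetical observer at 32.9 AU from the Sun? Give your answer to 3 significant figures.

p (arcsec) = B (AU) / d (pc).
p = 32.9 / 246 = 0.13374 arcsec.

0.134 arcsec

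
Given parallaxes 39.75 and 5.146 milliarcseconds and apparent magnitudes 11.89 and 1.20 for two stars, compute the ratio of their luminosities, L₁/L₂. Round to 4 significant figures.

L₁/L₂ = 8.877 × 10^-7

d₁ = 1/p₁ = 1/0.03975″ = 25.157 pc; d₂ = 1/p₂ = 1/0.005146″ = 194.33 pc.
M₁ = m₁ − 5 log₁₀ d₁ + 5 = 11.89 − 7.0033 + 5 = 9.8867.
M₂ = 1.20 − 11.4427 + 5 = -5.2427.
L₁/L₂ = 10^(0.4(M₂ − M₁)) = 10^(0.4 × (-15.1294)) = 10^(-6.05176) = 0.00000088765.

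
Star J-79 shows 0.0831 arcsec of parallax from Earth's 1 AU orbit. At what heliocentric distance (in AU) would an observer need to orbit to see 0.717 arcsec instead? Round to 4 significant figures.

Parallax scales linearly with baseline: p ∝ B, so B = p_target / p_Earth × 1 AU.
B = 0.717 / 0.0831 = 8.6282 AU.

8.628 AU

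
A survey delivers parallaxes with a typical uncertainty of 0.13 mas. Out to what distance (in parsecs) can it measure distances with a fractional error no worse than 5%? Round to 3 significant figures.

385 pc

σ_d/d = σ_p/p, so the condition is σ_p/p ≤ 0.05, i.e. p ≥ σ_p/0.05.
p_min = 0.13/0.05 = 2.6 mas = 0.0026 arcsec.
d_max = 1/p_min = 1/0.0026 = 384.62 pc.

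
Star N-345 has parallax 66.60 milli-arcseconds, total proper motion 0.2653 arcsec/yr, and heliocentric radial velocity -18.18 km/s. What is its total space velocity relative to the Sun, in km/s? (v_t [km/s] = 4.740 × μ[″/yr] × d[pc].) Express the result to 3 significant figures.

d = 1/p = 1/0.06660″ = 15.015 pc.
v_t = 4.740 μ d = 4.740 × 0.2653 × 15.015 = 18.882 km/s.
v = √(v_r² + v_t²) = √((-18.18)² + 18.882²) = √687.042 = 26.211 km/s.

26.2 km/s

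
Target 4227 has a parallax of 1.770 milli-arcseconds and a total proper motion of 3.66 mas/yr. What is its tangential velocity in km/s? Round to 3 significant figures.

9.80 km/s

d = 1/p = 1/0.001770″ = 564.97 pc.
μ = 3.66 mas/yr = 0.00366 ″/yr.
v_t = 4.74 × μ × d = 4.74 × 0.00366 × 564.97 = 9.8013 km/s.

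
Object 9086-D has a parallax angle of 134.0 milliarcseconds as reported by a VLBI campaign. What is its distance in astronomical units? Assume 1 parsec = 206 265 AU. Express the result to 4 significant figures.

p = 134.0 milliarcseconds = 0.1340 arcsec.
d = 1/p = 1/0.1340 = 7.4627 pc.
In AU: 7.4627 × 206265 = 1.5393 × 10^6 AU.

1.539 × 10^6 AU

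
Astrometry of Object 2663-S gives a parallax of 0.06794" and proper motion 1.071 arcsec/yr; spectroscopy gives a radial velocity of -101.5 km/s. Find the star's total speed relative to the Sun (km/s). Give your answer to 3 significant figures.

126 km/s

d = 1/p = 1/0.06794″ = 14.719 pc.
v_t = 4.740 μ d = 4.740 × 1.071 × 14.719 = 74.722 km/s.
v = √(v_r² + v_t²) = √((-101.5)² + 74.722²) = √15885.6 = 126.04 km/s.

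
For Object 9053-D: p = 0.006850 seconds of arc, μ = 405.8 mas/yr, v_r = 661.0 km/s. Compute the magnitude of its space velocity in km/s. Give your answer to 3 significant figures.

d = 1/p = 1/0.006850″ = 145.99 pc.
μ = 405.8 mas/yr = 0.4058 ″/yr.
v_t = 4.740 μ d = 4.740 × 0.4058 × 145.99 = 280.81 km/s.
v = √(v_r² + v_t²) = √(661.0² + 280.81²) = √515775 = 718.17 km/s.

718 km/s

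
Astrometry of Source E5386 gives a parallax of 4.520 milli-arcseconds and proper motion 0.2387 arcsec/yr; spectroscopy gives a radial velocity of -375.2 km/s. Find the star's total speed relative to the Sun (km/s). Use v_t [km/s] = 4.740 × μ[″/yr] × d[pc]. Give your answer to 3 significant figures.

d = 1/p = 1/0.004520″ = 221.24 pc.
v_t = 4.740 μ d = 4.740 × 0.2387 × 221.24 = 250.32 km/s.
v = √(v_r² + v_t²) = √((-375.2)² + 250.32²) = √203435 = 451.04 km/s.

451 km/s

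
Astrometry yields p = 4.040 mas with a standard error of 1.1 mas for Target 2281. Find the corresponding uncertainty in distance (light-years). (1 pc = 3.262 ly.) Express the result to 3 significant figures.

220 ly

d = 1/p, so σ_d = σ_p / p².
σ_d = 0.00110 / (0.004040)² = 0.00110 / 0.000016322 = 67.394 pc = 67.394 × 3.262 ly = 219.84 ly.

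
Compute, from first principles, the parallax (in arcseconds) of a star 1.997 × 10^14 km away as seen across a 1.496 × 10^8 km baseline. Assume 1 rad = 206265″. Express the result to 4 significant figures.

0.1545 arcsec

θ ≈ B/d = (1.496 × 10^8) / (1.997 × 10^14) = 7.4912 × 10^-7 rad.
In arcseconds: 7.4912 × 10^-7 × 206265 = 0.15452″.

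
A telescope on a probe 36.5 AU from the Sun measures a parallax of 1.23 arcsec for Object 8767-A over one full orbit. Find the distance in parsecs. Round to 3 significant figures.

29.7 pc

With baseline B (in AU) and parallax p (in arcsec), d = B/p parsecs.
d = 36.5 / 1.23 = 29.675 pc.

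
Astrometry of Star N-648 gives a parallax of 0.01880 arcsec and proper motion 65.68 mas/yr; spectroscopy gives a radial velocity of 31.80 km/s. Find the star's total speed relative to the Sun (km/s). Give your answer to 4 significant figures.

35.85 km/s

d = 1/p = 1/0.01880″ = 53.191 pc.
μ = 65.68 mas/yr = 0.06568 ″/yr.
v_t = 4.740 μ d = 4.740 × 0.06568 × 53.191 = 16.56 km/s.
v = √(v_r² + v_t²) = √(31.80² + 16.56²) = √1285.47 = 35.853 km/s.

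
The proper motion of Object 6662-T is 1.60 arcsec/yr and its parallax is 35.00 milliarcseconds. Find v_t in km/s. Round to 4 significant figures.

216.7 km/s

d = 1/p = 1/0.03500″ = 28.571 pc.
v_t = 4.74 × μ × d = 4.74 × 1.60 × 28.571 = 216.68 km/s.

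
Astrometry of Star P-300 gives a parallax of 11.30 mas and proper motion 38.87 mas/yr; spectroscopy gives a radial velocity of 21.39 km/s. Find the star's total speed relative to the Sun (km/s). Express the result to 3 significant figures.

26.9 km/s

d = 1/p = 1/0.01130″ = 88.496 pc.
μ = 38.87 mas/yr = 0.03887 ″/yr.
v_t = 4.740 μ d = 4.740 × 0.03887 × 88.496 = 16.305 km/s.
v = √(v_r² + v_t²) = √(21.39² + 16.305²) = √723.385 = 26.896 km/s.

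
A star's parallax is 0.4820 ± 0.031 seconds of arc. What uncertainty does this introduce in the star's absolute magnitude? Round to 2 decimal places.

σ_M = 0.14 mag

M = m − 5 log₁₀ d + 5 = m + 5 log₁₀ p + 5, so ∂M/∂p = 5/(p ln 10).
σ_M = (5/ln 10) · (σ_p/p) = 2.1715 × 0.031/0.4820 = 2.1715 × 0.064315 = 0.13966.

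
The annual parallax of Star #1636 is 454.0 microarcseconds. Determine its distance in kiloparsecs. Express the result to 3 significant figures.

p = 454.0 microarcseconds = 0.0004540 arcsec.
d = 1/p = 1/0.0004540 = 2202.6 pc.
= 2.2026 kpc.

2.20 kpc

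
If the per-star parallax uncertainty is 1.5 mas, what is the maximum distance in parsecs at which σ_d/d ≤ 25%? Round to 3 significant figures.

167 pc

σ_d/d = σ_p/p, so the condition is σ_p/p ≤ 0.25, i.e. p ≥ σ_p/0.25.
p_min = 1.5/0.25 = 6 mas = 0.006 arcsec.
d_max = 1/p_min = 1/0.006 = 166.67 pc.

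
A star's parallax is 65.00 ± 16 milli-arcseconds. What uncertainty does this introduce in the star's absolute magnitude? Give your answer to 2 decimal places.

M = m − 5 log₁₀ d + 5 = m + 5 log₁₀ p + 5, so ∂M/∂p = 5/(p ln 10).
σ_M = (5/ln 10) · (σ_p/p) = 2.1715 × 16/65.00 = 2.1715 × 0.24615 = 0.53451.

σ_M = 0.53 mag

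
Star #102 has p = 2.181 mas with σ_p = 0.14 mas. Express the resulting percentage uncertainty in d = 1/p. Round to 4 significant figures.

For d = 1/p, |σ_d/d| = |σ_p/p|.
σ_p/p = 0.14 / 2.181 = 0.064191 = 6.4191%.

6.419%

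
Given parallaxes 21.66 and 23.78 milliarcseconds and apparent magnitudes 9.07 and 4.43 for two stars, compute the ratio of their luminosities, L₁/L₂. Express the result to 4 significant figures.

d₁ = 1/p₁ = 1/0.02166″ = 46.168 pc; d₂ = 1/p₂ = 1/0.02378″ = 42.052 pc.
M₁ = m₁ − 5 log₁₀ d₁ + 5 = 9.07 − 8.3217 + 5 = 5.7483.
M₂ = 4.43 − 8.1189 + 5 = 1.3111.
L₁/L₂ = 10^(0.4(M₂ − M₁)) = 10^(0.4 × (-4.4372)) = 10^(-1.77488) = 0.016793.

L₁/L₂ = 0.01679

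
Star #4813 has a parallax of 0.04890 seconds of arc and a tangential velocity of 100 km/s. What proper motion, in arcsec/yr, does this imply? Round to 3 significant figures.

d = 1/p = 1/0.04890″ = 20.45 pc.
μ = v_t / (4.74 d) = 100 / (4.74 × 20.45) = 100 / 96.933 = 1.0316 ″/yr.

1.03 arcsec/yr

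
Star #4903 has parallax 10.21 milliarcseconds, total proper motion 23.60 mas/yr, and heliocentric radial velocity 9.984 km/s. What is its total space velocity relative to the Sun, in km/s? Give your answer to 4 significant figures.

d = 1/p = 1/0.01021″ = 97.943 pc.
μ = 23.60 mas/yr = 0.02360 ″/yr.
v_t = 4.740 μ d = 4.740 × 0.02360 × 97.943 = 10.956 km/s.
v = √(v_r² + v_t²) = √(9.984² + 10.956²) = √219.714 = 14.823 km/s.

14.82 km/s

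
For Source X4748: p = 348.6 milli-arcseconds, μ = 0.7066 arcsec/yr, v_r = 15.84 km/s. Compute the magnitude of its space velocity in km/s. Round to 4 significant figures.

d = 1/p = 1/0.3486″ = 2.8686 pc.
v_t = 4.740 μ d = 4.740 × 0.7066 × 2.8686 = 9.6078 km/s.
v = √(v_r² + v_t²) = √(15.84² + 9.6078²) = √343.215 = 18.526 km/s.

18.53 km/s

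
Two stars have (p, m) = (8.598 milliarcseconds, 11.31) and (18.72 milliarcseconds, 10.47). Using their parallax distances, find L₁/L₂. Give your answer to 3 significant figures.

L₁/L₂ = 2.19

d₁ = 1/p₁ = 1/0.008598″ = 116.31 pc; d₂ = 1/p₂ = 1/0.01872″ = 53.419 pc.
M₁ = m₁ − 5 log₁₀ d₁ + 5 = 11.31 − 10.3281 + 5 = 5.9819.
M₂ = 10.47 − 8.6385 + 5 = 6.8315.
L₁/L₂ = 10^(0.4(M₂ − M₁)) = 10^(0.4 × 0.8496) = 10^0.33984 = 2.187.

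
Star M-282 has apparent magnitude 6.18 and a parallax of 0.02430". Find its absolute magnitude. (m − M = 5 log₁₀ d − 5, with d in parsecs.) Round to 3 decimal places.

M = 3.108

d = 1/p = 1/0.02430″ = 41.152 pc.
m − M = 5 log₁₀(41.152) − 5 = 8.0720 − 5 = 3.0720.
M = m − (m − M) = 6.18 − 3.0720 = 3.108.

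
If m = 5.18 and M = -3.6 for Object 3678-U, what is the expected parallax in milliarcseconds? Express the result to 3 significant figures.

1.75 mas

m − M = 5.18 − (-3.6) = 8.78.
d = 10^((m−M)/5 + 1) = 10^2.756 = 570.16 pc.
p = 1/d = 1/570.16 = 0.0017539 arcsec = 1.7539 mas.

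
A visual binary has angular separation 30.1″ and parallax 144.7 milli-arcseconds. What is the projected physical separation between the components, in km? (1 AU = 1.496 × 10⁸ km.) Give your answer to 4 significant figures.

3.112 × 10^10 km

d = 1/p = 1/0.1447″ = 6.9109 pc.
At distance d (pc), an angle of θ arcsec spans θ·d AU: s = 30.1 × 6.9109 = 208.02 AU.
= 208.02 × 1.496 × 10⁸ km = 3.1120 × 10^10 km.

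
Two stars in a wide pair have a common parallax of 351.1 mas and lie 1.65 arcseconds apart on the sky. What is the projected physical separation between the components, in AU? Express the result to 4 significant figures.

d = 1/p = 1/0.3511″ = 2.8482 pc.
At distance d (pc), an angle of θ arcsec spans θ·d AU: s = 1.65 × 2.8482 = 4.6995 AU.

4.700 AU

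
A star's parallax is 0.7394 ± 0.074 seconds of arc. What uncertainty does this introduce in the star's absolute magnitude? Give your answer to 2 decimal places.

M = m − 5 log₁₀ d + 5 = m + 5 log₁₀ p + 5, so ∂M/∂p = 5/(p ln 10).
σ_M = (5/ln 10) · (σ_p/p) = 2.1715 × 0.074/0.7394 = 2.1715 × 0.10008 = 0.21732.

σ_M = 0.22 mag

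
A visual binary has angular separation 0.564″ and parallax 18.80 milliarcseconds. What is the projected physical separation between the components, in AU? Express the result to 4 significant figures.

d = 1/p = 1/0.01880″ = 53.191 pc.
At distance d (pc), an angle of θ arcsec spans θ·d AU: s = 0.564 × 53.191 = 30 AU.

30.00 AU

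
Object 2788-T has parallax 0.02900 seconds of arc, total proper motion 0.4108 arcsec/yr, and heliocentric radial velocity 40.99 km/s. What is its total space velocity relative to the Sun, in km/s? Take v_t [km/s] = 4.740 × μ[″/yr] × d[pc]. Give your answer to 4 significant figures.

d = 1/p = 1/0.02900″ = 34.483 pc.
v_t = 4.740 μ d = 4.740 × 0.4108 × 34.483 = 67.145 km/s.
v = √(v_r² + v_t²) = √(40.99² + 67.145²) = √6188.63 = 78.668 km/s.

78.67 km/s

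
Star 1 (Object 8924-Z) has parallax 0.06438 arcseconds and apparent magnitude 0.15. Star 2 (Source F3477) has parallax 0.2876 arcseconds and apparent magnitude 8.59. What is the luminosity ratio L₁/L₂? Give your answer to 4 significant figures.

L₁/L₂ = 47430

d₁ = 1/p₁ = 1/0.06438″ = 15.533 pc; d₂ = 1/p₂ = 1/0.2876″ = 3.4771 pc.
M₁ = m₁ − 5 log₁₀ d₁ + 5 = 0.15 − 5.9563 + 5 = -0.8063.
M₂ = 8.59 − 2.7061 + 5 = 10.8839.
L₁/L₂ = 10^(0.4(M₂ − M₁)) = 10^(0.4 × 11.6902) = 10^4.67608 = 47433.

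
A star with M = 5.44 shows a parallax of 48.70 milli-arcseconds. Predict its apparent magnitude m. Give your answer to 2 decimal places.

m = 7.00

d = 1/p = 1/0.04870″ = 20.534 pc.
m − M = 5 log₁₀ d − 5 = 5 log₁₀(20.534) − 5 = 6.5624 − 5 = 1.5624.
m = M + (m − M) = 5.44 + 1.5624 = 7.00.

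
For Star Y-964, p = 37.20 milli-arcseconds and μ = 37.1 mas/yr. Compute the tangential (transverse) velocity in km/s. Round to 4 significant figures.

4.727 km/s

d = 1/p = 1/0.03720″ = 26.882 pc.
μ = 37.1 mas/yr = 0.0371 ″/yr.
v_t = 4.74 × μ × d = 4.74 × 0.0371 × 26.882 = 4.7273 km/s.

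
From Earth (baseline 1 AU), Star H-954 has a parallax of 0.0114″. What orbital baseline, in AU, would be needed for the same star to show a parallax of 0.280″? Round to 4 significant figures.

24.56 AU

Parallax scales linearly with baseline: p ∝ B, so B = p_target / p_Earth × 1 AU.
B = 0.280 / 0.0114 = 24.561 AU.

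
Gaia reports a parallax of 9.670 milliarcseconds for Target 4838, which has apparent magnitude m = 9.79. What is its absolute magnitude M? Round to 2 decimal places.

d = 1/p = 1/0.009670″ = 103.41 pc.
m − M = 5 log₁₀(103.41) − 5 = 10.0728 − 5 = 5.0728.
M = m − (m − M) = 9.79 − 5.0728 = 4.72.

M = 4.72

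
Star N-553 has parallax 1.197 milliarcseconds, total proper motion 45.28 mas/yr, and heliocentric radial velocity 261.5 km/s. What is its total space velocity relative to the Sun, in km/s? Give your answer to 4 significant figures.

d = 1/p = 1/0.001197″ = 835.42 pc.
μ = 45.28 mas/yr = 0.04528 ″/yr.
v_t = 4.740 μ d = 4.740 × 0.04528 × 835.42 = 179.3 km/s.
v = √(v_r² + v_t²) = √(261.5² + 179.3²) = √100531 = 317.07 km/s.

317.1 km/s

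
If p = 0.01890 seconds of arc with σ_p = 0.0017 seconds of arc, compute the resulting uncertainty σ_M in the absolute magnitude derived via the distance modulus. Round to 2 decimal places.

σ_M = 0.20 mag

M = m − 5 log₁₀ d + 5 = m + 5 log₁₀ p + 5, so ∂M/∂p = 5/(p ln 10).
σ_M = (5/ln 10) · (σ_p/p) = 2.1715 × 0.0017/0.01890 = 2.1715 × 0.089947 = 0.19532.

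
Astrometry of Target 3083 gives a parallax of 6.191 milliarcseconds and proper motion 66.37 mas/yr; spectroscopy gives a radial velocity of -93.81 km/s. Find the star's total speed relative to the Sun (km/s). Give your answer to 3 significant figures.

d = 1/p = 1/0.006191″ = 161.52 pc.
μ = 66.37 mas/yr = 0.06637 ″/yr.
v_t = 4.740 μ d = 4.740 × 0.06637 × 161.52 = 50.813 km/s.
v = √(v_r² + v_t²) = √((-93.81)² + 50.813²) = √11382.3 = 106.69 km/s.

107 km/s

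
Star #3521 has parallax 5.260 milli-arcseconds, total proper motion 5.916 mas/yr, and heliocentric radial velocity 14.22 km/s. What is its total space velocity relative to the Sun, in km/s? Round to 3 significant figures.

d = 1/p = 1/0.005260″ = 190.11 pc.
μ = 5.916 mas/yr = 0.005916 ″/yr.
v_t = 4.740 μ d = 4.740 × 0.005916 × 190.11 = 5.331 km/s.
v = √(v_r² + v_t²) = √(14.22² + 5.331²) = √230.628 = 15.186 km/s.

15.2 km/s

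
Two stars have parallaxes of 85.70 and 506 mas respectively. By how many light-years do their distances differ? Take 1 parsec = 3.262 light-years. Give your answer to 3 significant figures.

d_A = 1/0.08570″ = 11.669 pc; d_B = 1/0.5060″ = 1.9763 pc.
|d_B − d_A| = |1.9763 − 11.669| = 9.6927 pc = 9.6927 × 3.262 ly = 31.618 ly.

31.6 ly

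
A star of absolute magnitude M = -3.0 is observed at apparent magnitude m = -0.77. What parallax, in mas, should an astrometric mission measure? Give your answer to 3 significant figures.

m − M = -0.77 − (-3.0) = 2.23.
d = 10^((m−M)/5 + 1) = 10^1.446 = 27.925 pc.
p = 1/d = 1/27.925 = 0.03581 arcsec = 35.81 mas.

35.8 mas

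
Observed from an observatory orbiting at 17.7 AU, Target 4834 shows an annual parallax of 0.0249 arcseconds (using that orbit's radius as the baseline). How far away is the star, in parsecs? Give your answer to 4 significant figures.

With baseline B (in AU) and parallax p (in arcsec), d = B/p parsecs.
d = 17.7 / 0.0249 = 710.84 pc.

710.8 pc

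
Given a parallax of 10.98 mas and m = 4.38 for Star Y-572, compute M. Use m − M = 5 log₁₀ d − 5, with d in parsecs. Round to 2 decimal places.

M = -0.42

d = 1/p = 1/0.01098″ = 91.075 pc.
m − M = 5 log₁₀(91.075) − 5 = 9.7970 − 5 = 4.7970.
M = m − (m − M) = 4.38 − 4.7970 = -0.42.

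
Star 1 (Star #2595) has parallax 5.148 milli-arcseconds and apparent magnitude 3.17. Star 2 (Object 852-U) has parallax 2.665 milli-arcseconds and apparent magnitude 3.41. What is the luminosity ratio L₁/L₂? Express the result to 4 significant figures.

d₁ = 1/p₁ = 1/0.005148″ = 194.25 pc; d₂ = 1/p₂ = 1/0.002665″ = 375.23 pc.
M₁ = m₁ − 5 log₁₀ d₁ + 5 = 3.17 − 11.4418 + 5 = -3.2718.
M₂ = 3.41 − 12.8715 + 5 = -4.4615.
L₁/L₂ = 10^(0.4(M₂ − M₁)) = 10^(0.4 × (-1.1897)) = 10^(-0.47588) = 0.33429.

L₁/L₂ = 0.3343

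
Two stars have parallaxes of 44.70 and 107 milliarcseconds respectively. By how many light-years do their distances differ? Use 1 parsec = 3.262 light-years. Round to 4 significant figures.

42.49 ly

d_A = 1/0.04470″ = 22.371 pc; d_B = 1/0.1070″ = 9.3458 pc.
|d_B − d_A| = |9.3458 − 22.371| = 13.025 pc = 13.025 × 3.262 ly = 42.488 ly.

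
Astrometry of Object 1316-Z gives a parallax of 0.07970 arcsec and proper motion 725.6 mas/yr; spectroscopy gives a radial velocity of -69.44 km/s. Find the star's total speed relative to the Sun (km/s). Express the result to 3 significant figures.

81.8 km/s

d = 1/p = 1/0.07970″ = 12.547 pc.
μ = 725.6 mas/yr = 0.7256 ″/yr.
v_t = 4.740 μ d = 4.740 × 0.7256 × 12.547 = 43.153 km/s.
v = √(v_r² + v_t²) = √((-69.44)² + 43.153²) = √6684.1 = 81.756 km/s.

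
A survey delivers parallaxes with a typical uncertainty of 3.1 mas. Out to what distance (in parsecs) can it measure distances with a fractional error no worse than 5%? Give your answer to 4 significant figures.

16.13 pc

σ_d/d = σ_p/p, so the condition is σ_p/p ≤ 0.05, i.e. p ≥ σ_p/0.05.
p_min = 3.1/0.05 = 62 mas = 0.062 arcsec.
d_max = 1/p_min = 1/0.062 = 16.129 pc.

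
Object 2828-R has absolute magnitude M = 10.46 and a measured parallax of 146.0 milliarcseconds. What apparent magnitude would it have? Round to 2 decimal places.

m = 9.64

d = 1/p = 1/0.1460″ = 6.8493 pc.
m − M = 5 log₁₀ d − 5 = 5 log₁₀(6.8493) − 5 = 4.1782 − 5 = -0.8218.
m = M + (m − M) = 10.46 + (-0.8218) = 9.64.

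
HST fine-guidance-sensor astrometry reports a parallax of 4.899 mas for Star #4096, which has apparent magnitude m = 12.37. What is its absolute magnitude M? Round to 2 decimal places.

d = 1/p = 1/0.004899″ = 204.12 pc.
m − M = 5 log₁₀(204.12) − 5 = 11.5494 − 5 = 6.5494.
M = m − (m − M) = 12.37 − 6.5494 = 5.82.

M = 5.82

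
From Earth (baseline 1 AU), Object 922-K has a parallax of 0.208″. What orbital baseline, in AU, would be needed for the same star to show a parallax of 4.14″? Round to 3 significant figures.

19.9 AU

Parallax scales linearly with baseline: p ∝ B, so B = p_target / p_Earth × 1 AU.
B = 4.14 / 0.208 = 19.904 AU.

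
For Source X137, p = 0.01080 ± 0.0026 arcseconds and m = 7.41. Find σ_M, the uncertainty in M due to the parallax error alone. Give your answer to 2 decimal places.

M = m − 5 log₁₀ d + 5 = m + 5 log₁₀ p + 5, so ∂M/∂p = 5/(p ln 10).
σ_M = (5/ln 10) · (σ_p/p) = 2.1715 × 0.0026/0.01080 = 2.1715 × 0.24074 = 0.52277.

σ_M = 0.52 mag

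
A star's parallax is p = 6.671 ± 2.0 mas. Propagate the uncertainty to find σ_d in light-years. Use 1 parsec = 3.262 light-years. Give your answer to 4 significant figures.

146.6 ly

d = 1/p, so σ_d = σ_p / p².
σ_d = 0.00200 / (0.006671)² = 0.00200 / 0.000044502 = 44.942 pc = 44.942 × 3.262 ly = 146.6 ly.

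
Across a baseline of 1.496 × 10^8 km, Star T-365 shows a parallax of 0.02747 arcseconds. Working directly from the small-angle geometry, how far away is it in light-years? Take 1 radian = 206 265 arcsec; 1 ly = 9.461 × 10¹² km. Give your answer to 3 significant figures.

θ = 0.02747″ = 0.02747/206265 = 1.3318 × 10^-7 rad.
d = B/θ = (1.496 × 10^8) / (1.3318 × 10^-7) = 1.1233 × 10^15 km = (1.1233 × 10^15) / (9.461 × 10^12) ly = 118.73 ly.

119 ly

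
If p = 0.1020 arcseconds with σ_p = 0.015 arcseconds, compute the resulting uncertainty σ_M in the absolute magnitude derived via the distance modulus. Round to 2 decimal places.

σ_M = 0.32 mag

M = m − 5 log₁₀ d + 5 = m + 5 log₁₀ p + 5, so ∂M/∂p = 5/(p ln 10).
σ_M = (5/ln 10) · (σ_p/p) = 2.1715 × 0.015/0.1020 = 2.1715 × 0.14706 = 0.31934.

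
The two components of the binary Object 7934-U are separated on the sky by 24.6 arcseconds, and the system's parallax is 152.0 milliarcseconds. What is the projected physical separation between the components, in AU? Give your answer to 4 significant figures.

161.8 AU

d = 1/p = 1/0.1520″ = 6.5789 pc.
At distance d (pc), an angle of θ arcsec spans θ·d AU: s = 24.6 × 6.5789 = 161.84 AU.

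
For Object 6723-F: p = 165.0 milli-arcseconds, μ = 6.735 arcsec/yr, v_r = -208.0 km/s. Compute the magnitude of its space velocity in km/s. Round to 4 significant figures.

284.1 km/s

d = 1/p = 1/0.1650″ = 6.0606 pc.
v_t = 4.740 μ d = 4.740 × 6.735 × 6.0606 = 193.48 km/s.
v = √(v_r² + v_t²) = √((-208.0)² + 193.48²) = √80698.5 = 284.07 km/s.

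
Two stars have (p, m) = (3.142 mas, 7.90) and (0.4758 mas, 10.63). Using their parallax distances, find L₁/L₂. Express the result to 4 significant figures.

d₁ = 1/p₁ = 1/0.003142″ = 318.27 pc; d₂ = 1/p₂ = 1/0.0004758″ = 2101.7 pc.
M₁ = m₁ − 5 log₁₀ d₁ + 5 = 7.90 − 12.5140 + 5 = 0.3860.
M₂ = 10.63 − 16.6129 + 5 = -0.9829.
L₁/L₂ = 10^(0.4(M₂ − M₁)) = 10^(0.4 × (-1.3689)) = 10^(-0.54756) = 0.28343.

L₁/L₂ = 0.2834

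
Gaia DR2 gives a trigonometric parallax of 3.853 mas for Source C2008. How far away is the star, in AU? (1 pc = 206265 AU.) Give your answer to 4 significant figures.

p = 3.853 mas = 0.003853 arcsec.
d = 1/p = 1/0.003853 = 259.54 pc.
In AU: 259.54 × 206265 = 5.3534 × 10^7 AU.

5.353 × 10^7 AU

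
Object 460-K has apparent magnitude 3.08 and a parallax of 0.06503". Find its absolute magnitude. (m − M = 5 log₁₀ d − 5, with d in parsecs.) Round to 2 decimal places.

M = 2.15

d = 1/p = 1/0.06503″ = 15.378 pc.
m − M = 5 log₁₀(15.378) − 5 = 5.9345 − 5 = 0.9345.
M = m − (m − M) = 3.08 − 0.9345 = 2.15.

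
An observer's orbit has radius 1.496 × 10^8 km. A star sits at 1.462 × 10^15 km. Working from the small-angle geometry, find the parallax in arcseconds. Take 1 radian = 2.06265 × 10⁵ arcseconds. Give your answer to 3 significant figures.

0.0211 arcsec

θ ≈ B/d = (1.496 × 10^8) / (1.462 × 10^15) = 1.0233 × 10^-7 rad.
In arcseconds: 1.0233 × 10^-7 × 206265 = 0.021107″.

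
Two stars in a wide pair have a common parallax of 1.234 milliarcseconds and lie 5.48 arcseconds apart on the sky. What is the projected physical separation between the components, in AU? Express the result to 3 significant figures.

4440 AU

d = 1/p = 1/0.001234″ = 810.37 pc.
At distance d (pc), an angle of θ arcsec spans θ·d AU: s = 5.48 × 810.37 = 4440.8 AU.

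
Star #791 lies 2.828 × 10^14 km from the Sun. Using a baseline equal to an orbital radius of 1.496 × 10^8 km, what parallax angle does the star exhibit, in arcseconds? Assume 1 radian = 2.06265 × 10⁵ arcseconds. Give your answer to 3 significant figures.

θ ≈ B/d = (1.496 × 10^8) / (2.828 × 10^14) = 5.2900 × 10^-7 rad.
In arcseconds: 5.2900 × 10^-7 × 206265 = 0.10911″.

0.109 arcsec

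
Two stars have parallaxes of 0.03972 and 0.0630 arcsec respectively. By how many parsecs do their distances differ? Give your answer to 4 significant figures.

d_A = 1/0.03972″ = 25.176 pc; d_B = 1/0.06300″ = 15.873 pc.
|d_B − d_A| = |15.873 − 25.176| = 9.303 pc.

9.303 pc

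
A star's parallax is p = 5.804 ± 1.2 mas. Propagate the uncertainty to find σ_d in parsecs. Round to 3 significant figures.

35.6 pc

d = 1/p, so σ_d = σ_p / p².
σ_d = 0.00120 / (0.005804)² = 0.00120 / 0.000033686 = 35.623 pc.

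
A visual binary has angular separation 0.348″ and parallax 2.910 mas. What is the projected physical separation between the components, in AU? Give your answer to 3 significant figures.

120 AU

d = 1/p = 1/0.002910″ = 343.64 pc.
At distance d (pc), an angle of θ arcsec spans θ·d AU: s = 0.348 × 343.64 = 119.59 AU.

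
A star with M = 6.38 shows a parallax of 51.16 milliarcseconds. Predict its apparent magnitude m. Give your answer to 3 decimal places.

m = 7.835

d = 1/p = 1/0.05116″ = 19.547 pc.
m − M = 5 log₁₀ d − 5 = 5 log₁₀(19.547) − 5 = 6.4554 − 5 = 1.4554.
m = M + (m − M) = 6.38 + 1.4554 = 7.835.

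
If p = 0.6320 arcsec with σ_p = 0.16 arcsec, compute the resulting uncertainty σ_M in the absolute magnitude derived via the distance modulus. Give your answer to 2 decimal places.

σ_M = 0.55 mag

M = m − 5 log₁₀ d + 5 = m + 5 log₁₀ p + 5, so ∂M/∂p = 5/(p ln 10).
σ_M = (5/ln 10) · (σ_p/p) = 2.1715 × 0.16/0.6320 = 2.1715 × 0.25316 = 0.54974.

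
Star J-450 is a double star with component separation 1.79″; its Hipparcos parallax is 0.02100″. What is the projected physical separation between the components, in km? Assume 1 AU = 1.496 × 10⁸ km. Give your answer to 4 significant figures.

1.275 × 10^10 km

d = 1/p = 1/0.02100″ = 47.619 pc.
At distance d (pc), an angle of θ arcsec spans θ·d AU: s = 1.79 × 47.619 = 85.238 AU.
= 85.238 × 1.496 × 10⁸ km = 1.2752 × 10^10 km.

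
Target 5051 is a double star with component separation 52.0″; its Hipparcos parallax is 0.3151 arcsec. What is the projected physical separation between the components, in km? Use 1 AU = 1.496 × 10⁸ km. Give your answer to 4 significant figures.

2.469 × 10^10 km

d = 1/p = 1/0.3151″ = 3.1736 pc.
At distance d (pc), an angle of θ arcsec spans θ·d AU: s = 52.0 × 3.1736 = 165.03 AU.
= 165.03 × 1.496 × 10⁸ km = 2.4688 × 10^10 km.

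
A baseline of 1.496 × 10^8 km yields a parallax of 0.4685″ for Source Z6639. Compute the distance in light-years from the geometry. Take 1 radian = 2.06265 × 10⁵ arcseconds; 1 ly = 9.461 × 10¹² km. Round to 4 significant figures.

θ = 0.4685″ = 0.4685/206265 = 2.2713 × 10^-6 rad.
d = B/θ = (1.496 × 10^8) / (2.2713 × 10^-6) = 6.5865 × 10^13 km = (6.5865 × 10^13) / (9.461 × 10^12) ly = 6.9617 ly.

6.962 ly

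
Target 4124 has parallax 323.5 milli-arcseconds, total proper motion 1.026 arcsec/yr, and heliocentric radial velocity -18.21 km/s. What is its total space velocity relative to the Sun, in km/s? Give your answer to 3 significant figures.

d = 1/p = 1/0.3235″ = 3.0912 pc.
v_t = 4.740 μ d = 4.740 × 1.026 × 3.0912 = 15.033 km/s.
v = √(v_r² + v_t²) = √((-18.21)² + 15.033²) = √557.595 = 23.613 km/s.

23.6 km/s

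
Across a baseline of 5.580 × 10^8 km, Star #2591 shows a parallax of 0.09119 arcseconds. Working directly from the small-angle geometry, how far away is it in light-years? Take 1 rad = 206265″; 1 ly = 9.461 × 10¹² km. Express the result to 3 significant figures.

θ = 0.09119″ = 0.09119/206265 = 4.4210 × 10^-7 rad.
d = B/θ = (5.580 × 10^8) / (4.4210 × 10^-7) = 1.2622 × 10^15 km = (1.2622 × 10^15) / (9.461 × 10^12) ly = 133.41 ly.

133 ly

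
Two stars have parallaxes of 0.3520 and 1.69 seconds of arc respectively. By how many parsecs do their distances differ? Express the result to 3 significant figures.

d_A = 1/0.3520″ = 2.8409 pc; d_B = 1/1.690″ = 0.59172 pc.
|d_B − d_A| = |0.59172 − 2.8409| = 2.2492 pc.

2.25 pc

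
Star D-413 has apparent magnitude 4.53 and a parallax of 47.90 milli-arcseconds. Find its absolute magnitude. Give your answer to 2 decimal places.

M = 2.93

d = 1/p = 1/0.04790″ = 20.877 pc.
m − M = 5 log₁₀(20.877) − 5 = 6.5983 − 5 = 1.5983.
M = m − (m − M) = 4.53 − 1.5983 = 2.93.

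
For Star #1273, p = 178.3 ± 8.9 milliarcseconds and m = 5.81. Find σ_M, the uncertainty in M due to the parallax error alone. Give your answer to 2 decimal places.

M = m − 5 log₁₀ d + 5 = m + 5 log₁₀ p + 5, so ∂M/∂p = 5/(p ln 10).
σ_M = (5/ln 10) · (σ_p/p) = 2.1715 × 8.9/178.3 = 2.1715 × 0.049916 = 0.10839.

σ_M = 0.11 mag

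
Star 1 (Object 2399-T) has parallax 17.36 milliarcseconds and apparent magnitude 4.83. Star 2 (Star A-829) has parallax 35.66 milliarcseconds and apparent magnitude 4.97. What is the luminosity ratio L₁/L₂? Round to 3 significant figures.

d₁ = 1/p₁ = 1/0.01736″ = 57.604 pc; d₂ = 1/p₂ = 1/0.03566″ = 28.043 pc.
M₁ = m₁ − 5 log₁₀ d₁ + 5 = 4.83 − 8.8023 + 5 = 1.0277.
M₂ = 4.97 − 7.2391 + 5 = 2.7309.
L₁/L₂ = 10^(0.4(M₂ − M₁)) = 10^(0.4 × 1.7032) = 10^0.68128 = 4.8004.

L₁/L₂ = 4.80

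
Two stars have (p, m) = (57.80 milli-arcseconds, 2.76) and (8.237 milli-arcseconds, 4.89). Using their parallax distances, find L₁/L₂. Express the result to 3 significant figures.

d₁ = 1/p₁ = 1/0.05780″ = 17.301 pc; d₂ = 1/p₂ = 1/0.008237″ = 121.4 pc.
M₁ = m₁ − 5 log₁₀ d₁ + 5 = 2.76 − 6.1904 + 5 = 1.5696.
M₂ = 4.89 − 10.4211 + 5 = -0.5311.
L₁/L₂ = 10^(0.4(M₂ − M₁)) = 10^(0.4 × (-2.1007)) = 10^(-0.84028) = 0.14445.

L₁/L₂ = 0.144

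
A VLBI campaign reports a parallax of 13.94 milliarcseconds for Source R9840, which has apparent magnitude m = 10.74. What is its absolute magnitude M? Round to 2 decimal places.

M = 6.46

d = 1/p = 1/0.01394″ = 71.736 pc.
m − M = 5 log₁₀(71.736) − 5 = 9.2787 − 5 = 4.2787.
M = m − (m − M) = 10.74 − 4.2787 = 6.46.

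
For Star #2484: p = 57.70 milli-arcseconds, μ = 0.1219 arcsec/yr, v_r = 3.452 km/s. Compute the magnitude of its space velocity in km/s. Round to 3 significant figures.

d = 1/p = 1/0.05770″ = 17.331 pc.
v_t = 4.740 μ d = 4.740 × 0.1219 × 17.331 = 10.014 km/s.
v = √(v_r² + v_t²) = √(3.452² + 10.014²) = √112.197 = 10.592 km/s.

10.6 km/s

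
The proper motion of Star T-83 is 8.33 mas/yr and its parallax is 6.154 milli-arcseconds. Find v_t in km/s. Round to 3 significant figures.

d = 1/p = 1/0.006154″ = 162.5 pc.
μ = 8.33 mas/yr = 0.00833 ″/yr.
v_t = 4.74 × μ × d = 4.74 × 0.00833 × 162.5 = 6.4162 km/s.

6.42 km/s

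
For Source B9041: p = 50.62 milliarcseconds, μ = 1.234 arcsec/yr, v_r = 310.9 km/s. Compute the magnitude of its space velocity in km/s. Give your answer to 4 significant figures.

d = 1/p = 1/0.05062″ = 19.755 pc.
v_t = 4.740 μ d = 4.740 × 1.234 × 19.755 = 115.55 km/s.
v = √(v_r² + v_t²) = √(310.9² + 115.55²) = √110011 = 331.68 km/s.

331.7 km/s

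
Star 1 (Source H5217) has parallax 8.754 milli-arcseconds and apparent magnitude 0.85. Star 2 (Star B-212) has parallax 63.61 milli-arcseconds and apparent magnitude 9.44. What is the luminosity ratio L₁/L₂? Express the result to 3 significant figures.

d₁ = 1/p₁ = 1/0.008754″ = 114.23 pc; d₂ = 1/p₂ = 1/0.06361″ = 15.721 pc.
M₁ = m₁ − 5 log₁₀ d₁ + 5 = 0.85 − 10.2889 + 5 = -4.4389.
M₂ = 9.44 − 5.9824 + 5 = 8.4576.
L₁/L₂ = 10^(0.4(M₂ − M₁)) = 10^(0.4 × 12.8965) = 10^5.15860 = 1.4408 × 10^5.

L₁/L₂ = 144000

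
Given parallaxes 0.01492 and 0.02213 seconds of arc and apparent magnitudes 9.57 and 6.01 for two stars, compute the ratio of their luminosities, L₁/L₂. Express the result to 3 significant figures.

d₁ = 1/p₁ = 1/0.01492″ = 67.024 pc; d₂ = 1/p₂ = 1/0.02213″ = 45.188 pc.
M₁ = m₁ − 5 log₁₀ d₁ + 5 = 9.57 − 9.1312 + 5 = 5.4388.
M₂ = 6.01 − 8.2751 + 5 = 2.7349.
L₁/L₂ = 10^(0.4(M₂ − M₁)) = 10^(0.4 × (-2.7039)) = 10^(-1.08156) = 0.082878.

L₁/L₂ = 0.0829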